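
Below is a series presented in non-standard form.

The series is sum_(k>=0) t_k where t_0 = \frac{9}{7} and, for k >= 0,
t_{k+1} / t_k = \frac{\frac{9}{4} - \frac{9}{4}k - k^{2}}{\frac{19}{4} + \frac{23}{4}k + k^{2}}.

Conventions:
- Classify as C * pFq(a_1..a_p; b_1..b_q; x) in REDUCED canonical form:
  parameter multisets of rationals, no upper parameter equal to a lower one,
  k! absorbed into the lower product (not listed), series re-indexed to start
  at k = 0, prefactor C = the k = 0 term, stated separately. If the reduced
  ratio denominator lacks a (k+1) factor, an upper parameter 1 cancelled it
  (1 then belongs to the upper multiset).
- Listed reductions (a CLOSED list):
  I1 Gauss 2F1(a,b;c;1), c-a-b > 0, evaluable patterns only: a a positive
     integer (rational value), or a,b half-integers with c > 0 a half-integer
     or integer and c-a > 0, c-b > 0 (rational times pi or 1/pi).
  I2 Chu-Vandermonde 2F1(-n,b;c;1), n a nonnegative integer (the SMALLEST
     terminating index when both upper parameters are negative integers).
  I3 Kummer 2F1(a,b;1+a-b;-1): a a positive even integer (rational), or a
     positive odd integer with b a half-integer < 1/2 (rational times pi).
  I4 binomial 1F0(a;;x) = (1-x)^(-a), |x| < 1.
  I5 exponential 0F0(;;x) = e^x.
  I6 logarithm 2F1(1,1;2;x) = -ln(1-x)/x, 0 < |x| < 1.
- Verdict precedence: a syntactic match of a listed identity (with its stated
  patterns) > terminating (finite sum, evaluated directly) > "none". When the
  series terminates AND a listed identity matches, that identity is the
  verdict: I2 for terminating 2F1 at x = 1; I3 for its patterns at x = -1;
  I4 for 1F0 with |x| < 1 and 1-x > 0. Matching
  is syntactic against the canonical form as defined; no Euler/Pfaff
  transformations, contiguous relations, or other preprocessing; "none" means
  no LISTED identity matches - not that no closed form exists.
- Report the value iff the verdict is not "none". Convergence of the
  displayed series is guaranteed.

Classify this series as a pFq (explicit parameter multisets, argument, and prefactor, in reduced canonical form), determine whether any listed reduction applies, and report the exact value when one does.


Structural cue: x = -1 and roots of the ratio polynomials (prefactor 9/7) are the negated parameters.
Term ratio: r(k) = -1 * (k-\frac{3}{4}) (k+3) / [(k+\frac{19}{4}) (k+1)] - rational; roots negated = parameters, x = -1, C = \frac{9}{7}.

Canonical form: C = \frac{9}{7} times 2F1 with upper {-\frac{3}{4}, 3}, lower {\frac{19}{4}}, x = -1. Verdict: none. No listed pattern accepts 2F1(-\frac{3}{4}, 3; \frac{19}{4}; -1).


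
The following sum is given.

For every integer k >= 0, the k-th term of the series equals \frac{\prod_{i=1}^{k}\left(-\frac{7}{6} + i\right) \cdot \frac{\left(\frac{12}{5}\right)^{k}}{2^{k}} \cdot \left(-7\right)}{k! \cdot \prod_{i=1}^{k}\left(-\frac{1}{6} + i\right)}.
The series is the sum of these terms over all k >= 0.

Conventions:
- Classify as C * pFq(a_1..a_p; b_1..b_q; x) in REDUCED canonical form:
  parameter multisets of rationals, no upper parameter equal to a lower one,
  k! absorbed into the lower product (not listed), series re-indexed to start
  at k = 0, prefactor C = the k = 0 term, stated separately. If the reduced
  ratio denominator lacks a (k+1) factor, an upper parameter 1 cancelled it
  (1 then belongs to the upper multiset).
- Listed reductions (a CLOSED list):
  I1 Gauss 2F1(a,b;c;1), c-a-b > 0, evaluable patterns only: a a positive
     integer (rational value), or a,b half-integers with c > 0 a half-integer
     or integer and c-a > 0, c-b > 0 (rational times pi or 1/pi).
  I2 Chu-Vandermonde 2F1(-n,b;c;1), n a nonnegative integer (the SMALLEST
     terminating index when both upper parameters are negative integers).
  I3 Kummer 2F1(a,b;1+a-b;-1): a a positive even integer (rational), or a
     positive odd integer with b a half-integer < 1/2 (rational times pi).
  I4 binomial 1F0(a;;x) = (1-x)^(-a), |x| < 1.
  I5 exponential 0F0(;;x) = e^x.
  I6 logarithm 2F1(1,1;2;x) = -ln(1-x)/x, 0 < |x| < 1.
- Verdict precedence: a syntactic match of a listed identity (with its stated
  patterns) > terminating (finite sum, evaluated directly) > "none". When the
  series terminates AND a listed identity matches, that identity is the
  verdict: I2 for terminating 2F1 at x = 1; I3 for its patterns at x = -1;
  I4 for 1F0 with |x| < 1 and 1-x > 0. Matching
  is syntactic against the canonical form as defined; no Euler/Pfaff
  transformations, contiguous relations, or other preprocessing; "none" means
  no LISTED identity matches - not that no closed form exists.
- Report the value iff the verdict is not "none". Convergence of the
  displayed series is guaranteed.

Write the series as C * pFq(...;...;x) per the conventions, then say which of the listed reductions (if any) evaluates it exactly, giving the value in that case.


Structural cue: x = \frac{6}{5} and the running product (C = -7, x = 6/5) telescopes to a rising factorial.
Adjacent-term ratio: r(k) = \frac{6}{5} * (k-\frac{1}{6}) / [(k+\frac{5}{6}) (k+1)] - poly over poly, x = \frac{6}{5} from leading terms; C = -7 at k = 0.

This is -7 * 1F1(-\frac{1}{6}; \frac{5}{6}; \frac{6}{5}) in reduced canonical form. Verdict: none - this 1F1 at x = \frac{6}{5} matches no listed pattern, and upper {-\frac{1}{6}} holds no stopper.


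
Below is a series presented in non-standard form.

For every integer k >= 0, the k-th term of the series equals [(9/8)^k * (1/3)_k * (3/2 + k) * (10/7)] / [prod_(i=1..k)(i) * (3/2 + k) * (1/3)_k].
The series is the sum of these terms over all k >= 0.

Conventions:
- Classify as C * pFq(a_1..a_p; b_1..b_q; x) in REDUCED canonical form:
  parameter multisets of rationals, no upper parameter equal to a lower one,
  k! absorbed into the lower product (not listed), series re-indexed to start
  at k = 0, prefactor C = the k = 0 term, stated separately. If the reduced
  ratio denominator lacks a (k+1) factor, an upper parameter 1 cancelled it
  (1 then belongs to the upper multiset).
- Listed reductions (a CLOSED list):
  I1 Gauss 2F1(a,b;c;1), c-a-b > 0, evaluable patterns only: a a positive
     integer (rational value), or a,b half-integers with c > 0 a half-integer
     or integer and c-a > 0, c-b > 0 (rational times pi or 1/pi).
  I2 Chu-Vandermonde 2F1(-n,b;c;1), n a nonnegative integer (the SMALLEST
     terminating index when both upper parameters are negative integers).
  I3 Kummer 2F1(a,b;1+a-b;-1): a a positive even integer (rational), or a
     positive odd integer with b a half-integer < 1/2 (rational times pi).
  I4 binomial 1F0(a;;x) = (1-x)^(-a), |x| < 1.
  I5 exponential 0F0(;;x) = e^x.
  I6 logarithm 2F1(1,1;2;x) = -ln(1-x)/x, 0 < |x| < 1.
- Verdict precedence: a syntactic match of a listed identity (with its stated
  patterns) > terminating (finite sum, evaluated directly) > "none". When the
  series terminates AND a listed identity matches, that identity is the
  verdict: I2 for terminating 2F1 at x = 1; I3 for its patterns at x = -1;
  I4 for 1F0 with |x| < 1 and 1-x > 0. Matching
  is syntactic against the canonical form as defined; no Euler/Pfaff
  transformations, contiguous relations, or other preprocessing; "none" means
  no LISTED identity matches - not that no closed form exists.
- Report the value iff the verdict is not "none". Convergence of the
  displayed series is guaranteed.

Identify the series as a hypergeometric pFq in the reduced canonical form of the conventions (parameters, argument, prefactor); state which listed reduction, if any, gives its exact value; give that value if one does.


x = 9/8 here; the reduced form reads 0F0, upper {-}, lower {-}, C = 10/7. Verdict: this is the exponential series (I5) (the 0F0 exponential series at x = 9/8). Exact value: (10/7) * e^(9/8).

First insight: from the first term 10/7: the factor k + 3/2 cancels (top and bottom), leaving C = 10/7, x = 9/8.
Adjacent-term ratio: r(k) = (9/8) * 1 / [(k+1)] - rational in k, leading ratio (9/8); with t_0 = 10/7, classification follows.


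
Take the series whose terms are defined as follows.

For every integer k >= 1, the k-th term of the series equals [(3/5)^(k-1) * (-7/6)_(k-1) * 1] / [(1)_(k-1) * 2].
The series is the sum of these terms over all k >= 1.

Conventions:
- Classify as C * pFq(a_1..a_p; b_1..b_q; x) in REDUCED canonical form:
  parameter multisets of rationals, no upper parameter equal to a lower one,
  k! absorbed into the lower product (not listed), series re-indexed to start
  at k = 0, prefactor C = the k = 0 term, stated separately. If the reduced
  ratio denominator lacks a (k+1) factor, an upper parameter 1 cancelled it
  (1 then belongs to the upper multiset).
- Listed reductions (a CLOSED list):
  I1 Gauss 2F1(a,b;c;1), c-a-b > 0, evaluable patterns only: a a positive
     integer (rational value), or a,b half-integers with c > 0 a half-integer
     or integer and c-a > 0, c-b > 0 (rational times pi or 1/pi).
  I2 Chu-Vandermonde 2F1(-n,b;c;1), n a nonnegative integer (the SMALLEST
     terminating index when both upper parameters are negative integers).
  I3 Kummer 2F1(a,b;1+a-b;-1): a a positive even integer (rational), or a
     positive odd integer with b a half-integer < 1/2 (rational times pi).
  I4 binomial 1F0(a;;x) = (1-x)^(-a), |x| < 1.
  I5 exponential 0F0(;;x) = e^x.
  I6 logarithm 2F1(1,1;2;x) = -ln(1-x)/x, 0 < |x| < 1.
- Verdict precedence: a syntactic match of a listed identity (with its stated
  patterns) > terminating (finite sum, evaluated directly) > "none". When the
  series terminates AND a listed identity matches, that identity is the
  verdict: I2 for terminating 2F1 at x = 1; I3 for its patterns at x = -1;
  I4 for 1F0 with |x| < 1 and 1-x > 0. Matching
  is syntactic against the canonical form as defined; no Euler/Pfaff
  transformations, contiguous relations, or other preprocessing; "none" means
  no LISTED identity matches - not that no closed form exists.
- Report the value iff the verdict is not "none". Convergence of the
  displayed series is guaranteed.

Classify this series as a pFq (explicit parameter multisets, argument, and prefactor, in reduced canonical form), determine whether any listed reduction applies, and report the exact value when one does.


Classification (C = 1/2): 1F0 with upper {-7/6}, lower {-}, argument x = 3/5. Verdict (x = 3/5): the binomial series (I4) applies (the 1F0 binomial series: exponent 7/6, x = 3/5). Its exact value is (1/2) * (2/5)^(7/6).

First insight: t_0 = 1/2 here, and the constant factors (C = 1/2, x = 3/5) combine into one prefactor.
Ratio: r(k) = (3/5) * (k-7/6) / [(k+1)] - rational in k, leading ratio (3/5); with t_0 = 1/2, classification follows.


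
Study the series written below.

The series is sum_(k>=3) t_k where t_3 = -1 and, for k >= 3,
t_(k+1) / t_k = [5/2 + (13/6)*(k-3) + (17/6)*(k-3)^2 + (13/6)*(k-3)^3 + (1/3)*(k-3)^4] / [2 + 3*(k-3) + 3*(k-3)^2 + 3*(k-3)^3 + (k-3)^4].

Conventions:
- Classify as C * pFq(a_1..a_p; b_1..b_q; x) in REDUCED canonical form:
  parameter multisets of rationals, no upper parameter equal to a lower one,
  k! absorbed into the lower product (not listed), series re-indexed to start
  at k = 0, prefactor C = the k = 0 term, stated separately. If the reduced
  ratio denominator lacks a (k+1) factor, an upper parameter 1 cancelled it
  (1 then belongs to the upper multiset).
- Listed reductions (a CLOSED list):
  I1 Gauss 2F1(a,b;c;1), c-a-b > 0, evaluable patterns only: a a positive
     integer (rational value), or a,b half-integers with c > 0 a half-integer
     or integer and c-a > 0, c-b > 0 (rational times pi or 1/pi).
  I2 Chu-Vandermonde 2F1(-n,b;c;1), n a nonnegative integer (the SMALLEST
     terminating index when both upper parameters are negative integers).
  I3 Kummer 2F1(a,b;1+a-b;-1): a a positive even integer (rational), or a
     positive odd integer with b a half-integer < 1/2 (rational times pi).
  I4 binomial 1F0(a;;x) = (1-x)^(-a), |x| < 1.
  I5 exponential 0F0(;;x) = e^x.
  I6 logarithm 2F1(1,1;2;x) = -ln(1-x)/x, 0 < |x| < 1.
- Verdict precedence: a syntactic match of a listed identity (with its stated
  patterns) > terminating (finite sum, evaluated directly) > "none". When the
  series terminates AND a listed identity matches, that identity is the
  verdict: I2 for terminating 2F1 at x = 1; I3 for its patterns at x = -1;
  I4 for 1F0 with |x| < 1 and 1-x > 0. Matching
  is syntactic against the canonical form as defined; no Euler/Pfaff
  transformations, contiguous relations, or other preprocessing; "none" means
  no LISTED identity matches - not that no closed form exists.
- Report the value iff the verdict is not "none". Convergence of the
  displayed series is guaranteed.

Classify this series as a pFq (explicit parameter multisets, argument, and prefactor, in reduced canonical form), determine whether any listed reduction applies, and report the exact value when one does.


Classification (C = -1): 2F1 with upper {3/2, 5}, lower {2}, argument x = 1/3. Verdict: none. A 2F1 with upper {3/2, 5} fits none of I1-I6 at x = 1/3; the sum runs forever.

Key observation: t_0 being -1, cancel k^2 + 1 from the displayed ratio first; then C = -1.
Ratio: r(k) = (1/3) * (k+3/2) (k+5) / [(k+2) (k+1)] - rational in k, leading ratio (1/3); with t_0 = -1, classification follows.


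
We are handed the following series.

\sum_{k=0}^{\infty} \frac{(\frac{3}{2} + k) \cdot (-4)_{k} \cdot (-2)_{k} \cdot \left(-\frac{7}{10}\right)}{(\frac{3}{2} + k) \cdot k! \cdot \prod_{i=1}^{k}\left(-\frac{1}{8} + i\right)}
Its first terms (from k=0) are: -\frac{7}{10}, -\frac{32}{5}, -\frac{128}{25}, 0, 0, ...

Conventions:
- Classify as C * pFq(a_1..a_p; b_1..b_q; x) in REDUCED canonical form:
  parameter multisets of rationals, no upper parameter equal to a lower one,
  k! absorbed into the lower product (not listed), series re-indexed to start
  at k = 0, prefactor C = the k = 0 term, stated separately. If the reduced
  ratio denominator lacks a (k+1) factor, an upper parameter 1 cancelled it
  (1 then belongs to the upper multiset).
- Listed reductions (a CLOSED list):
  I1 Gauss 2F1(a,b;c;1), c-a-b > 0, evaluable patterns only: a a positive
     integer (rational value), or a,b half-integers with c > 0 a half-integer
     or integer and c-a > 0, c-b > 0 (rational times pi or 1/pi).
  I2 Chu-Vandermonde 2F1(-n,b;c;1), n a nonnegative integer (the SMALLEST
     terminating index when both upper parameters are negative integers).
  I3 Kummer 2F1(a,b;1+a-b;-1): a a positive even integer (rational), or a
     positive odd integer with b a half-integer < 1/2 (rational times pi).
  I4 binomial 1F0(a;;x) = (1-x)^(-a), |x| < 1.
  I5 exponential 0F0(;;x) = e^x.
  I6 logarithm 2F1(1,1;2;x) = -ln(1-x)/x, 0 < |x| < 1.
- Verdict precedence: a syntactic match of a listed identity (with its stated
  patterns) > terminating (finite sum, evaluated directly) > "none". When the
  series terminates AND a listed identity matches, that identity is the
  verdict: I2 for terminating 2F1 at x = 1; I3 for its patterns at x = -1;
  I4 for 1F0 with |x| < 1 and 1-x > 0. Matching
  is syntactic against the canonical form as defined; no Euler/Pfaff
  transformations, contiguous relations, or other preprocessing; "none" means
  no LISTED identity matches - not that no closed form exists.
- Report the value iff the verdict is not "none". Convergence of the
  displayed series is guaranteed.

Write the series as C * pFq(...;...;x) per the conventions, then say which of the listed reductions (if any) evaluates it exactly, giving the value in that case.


With C = -\frac{7}{10}: the canonical form is 2F1(-4, -2; \frac{7}{8}; 1). Verdict: this is Chu-Vandermonde (I2) (terminating 2F1 at x = 1 with n = 2, b = -4, c = \frac{7}{8}). Value: -\frac{611}{50}.

First insight: t_0 being -\frac{7}{10}, the lower running product (C = -7/10) is a rising factorial.
Term ratio: r(k) = 1 * (k-4) (k-2) / [(k+\frac{7}{8}) (k+1)] ; factor over Q: parameters, x = 1, and C = -\frac{7}{10}.


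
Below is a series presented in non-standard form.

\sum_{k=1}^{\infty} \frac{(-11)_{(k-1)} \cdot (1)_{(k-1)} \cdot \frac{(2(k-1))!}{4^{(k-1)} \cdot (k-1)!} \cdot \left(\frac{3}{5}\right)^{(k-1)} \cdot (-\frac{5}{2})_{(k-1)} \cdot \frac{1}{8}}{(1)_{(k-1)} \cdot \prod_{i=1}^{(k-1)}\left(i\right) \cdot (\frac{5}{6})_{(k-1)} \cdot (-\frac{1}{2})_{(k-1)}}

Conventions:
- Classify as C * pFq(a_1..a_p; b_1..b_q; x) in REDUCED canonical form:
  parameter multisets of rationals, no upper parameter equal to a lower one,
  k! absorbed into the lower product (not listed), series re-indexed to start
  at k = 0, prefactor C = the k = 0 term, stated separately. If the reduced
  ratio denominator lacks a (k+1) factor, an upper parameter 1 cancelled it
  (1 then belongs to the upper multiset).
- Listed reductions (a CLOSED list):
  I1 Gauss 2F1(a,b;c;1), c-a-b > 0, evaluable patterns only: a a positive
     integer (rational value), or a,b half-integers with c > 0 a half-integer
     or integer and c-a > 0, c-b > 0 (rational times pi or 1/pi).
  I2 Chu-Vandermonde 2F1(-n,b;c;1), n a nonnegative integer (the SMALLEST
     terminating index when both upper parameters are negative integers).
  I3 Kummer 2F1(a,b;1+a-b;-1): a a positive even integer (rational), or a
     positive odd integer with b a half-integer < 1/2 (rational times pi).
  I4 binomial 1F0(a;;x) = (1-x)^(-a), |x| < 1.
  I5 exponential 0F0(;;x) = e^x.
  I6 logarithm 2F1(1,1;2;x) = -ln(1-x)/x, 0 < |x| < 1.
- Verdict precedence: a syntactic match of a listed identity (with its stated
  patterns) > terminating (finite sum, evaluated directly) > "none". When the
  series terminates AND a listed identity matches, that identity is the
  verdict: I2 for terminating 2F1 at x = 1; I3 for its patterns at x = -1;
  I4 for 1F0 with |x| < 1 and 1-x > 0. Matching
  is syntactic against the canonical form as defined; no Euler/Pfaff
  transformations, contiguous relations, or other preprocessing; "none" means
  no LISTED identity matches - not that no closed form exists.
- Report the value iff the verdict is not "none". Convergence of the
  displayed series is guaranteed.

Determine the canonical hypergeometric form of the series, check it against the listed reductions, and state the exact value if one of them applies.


Reduced: x = \frac{3}{5}, 3F2, upper = {-11, -\frac{5}{2}, \frac{1}{2}}, lower = {-\frac{1}{2}, \frac{5}{6}}, C = \frac{1}{8}. Verdict: terminating (-11 upstairs). 12 nonzero terms in all; added directly. Hence: -\frac{95559112066939853824}{3336217828662109375}.

First insight: with t_0 = \frac{1}{8}, the lower running product (prefactor 1/8) is a rising factorial.
Adjacent-term ratio: r(k) = \frac{3}{5} * (k-11) (k-\frac{5}{2}) (k+\frac{1}{2}) / [(k-\frac{1}{2}) (k+\frac{5}{6}) (k+1)] - poly over poly, x = \frac{3}{5} from leading terms; C = \frac{1}{8} at k = 0.


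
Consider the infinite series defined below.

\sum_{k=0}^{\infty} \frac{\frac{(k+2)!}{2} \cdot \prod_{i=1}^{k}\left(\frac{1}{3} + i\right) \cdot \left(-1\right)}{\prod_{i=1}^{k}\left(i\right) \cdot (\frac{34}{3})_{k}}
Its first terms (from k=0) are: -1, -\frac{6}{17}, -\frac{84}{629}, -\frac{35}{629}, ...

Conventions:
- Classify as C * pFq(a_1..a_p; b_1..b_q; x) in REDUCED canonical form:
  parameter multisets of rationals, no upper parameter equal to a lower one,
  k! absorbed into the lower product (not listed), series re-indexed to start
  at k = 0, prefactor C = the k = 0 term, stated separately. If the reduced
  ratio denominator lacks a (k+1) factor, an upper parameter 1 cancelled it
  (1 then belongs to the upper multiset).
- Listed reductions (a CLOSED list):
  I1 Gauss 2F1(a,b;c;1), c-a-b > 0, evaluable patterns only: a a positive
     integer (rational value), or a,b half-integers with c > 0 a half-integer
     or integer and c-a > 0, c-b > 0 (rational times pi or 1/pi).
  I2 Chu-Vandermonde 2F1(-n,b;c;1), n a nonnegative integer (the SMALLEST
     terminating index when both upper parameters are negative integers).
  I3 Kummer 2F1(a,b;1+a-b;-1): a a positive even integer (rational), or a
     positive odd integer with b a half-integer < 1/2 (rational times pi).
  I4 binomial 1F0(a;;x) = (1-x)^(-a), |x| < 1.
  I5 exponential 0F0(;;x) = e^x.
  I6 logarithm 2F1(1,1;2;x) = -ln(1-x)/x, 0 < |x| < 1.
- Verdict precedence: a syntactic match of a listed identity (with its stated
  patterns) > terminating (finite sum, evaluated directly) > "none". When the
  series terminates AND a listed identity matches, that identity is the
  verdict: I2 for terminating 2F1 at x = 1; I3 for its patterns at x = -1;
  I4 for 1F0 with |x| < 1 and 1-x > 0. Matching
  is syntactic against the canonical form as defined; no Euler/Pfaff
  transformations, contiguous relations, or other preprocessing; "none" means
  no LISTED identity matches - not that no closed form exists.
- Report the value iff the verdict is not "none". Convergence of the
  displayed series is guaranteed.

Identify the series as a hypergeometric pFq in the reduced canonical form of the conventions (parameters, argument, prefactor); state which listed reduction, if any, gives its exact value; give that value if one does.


Key observation: t_0 = -1 here, and the factorial ratio (C = -1) (k+a-1)!/(a-1)! is a rising factorial (a)_k.
Adjacent-term ratio: r(k) = 1 * (k+\frac{4}{3}) (k+3) / [(k+\frac{34}{3}) (k+1)] - rational in k. x = 1; t_0 = -1; negate the roots.

Prefactor -1, argument 1: 2F1 with upper {\frac{4}{3}, 3} over lower {\frac{34}{3}}. Verdict: Gauss's theorem (I1) fires (x = 1: the Gamma ratio telescopes since c-a-b = 7 > 0 and a = 3 in Z>0). Hence: -\frac{775}{486}.


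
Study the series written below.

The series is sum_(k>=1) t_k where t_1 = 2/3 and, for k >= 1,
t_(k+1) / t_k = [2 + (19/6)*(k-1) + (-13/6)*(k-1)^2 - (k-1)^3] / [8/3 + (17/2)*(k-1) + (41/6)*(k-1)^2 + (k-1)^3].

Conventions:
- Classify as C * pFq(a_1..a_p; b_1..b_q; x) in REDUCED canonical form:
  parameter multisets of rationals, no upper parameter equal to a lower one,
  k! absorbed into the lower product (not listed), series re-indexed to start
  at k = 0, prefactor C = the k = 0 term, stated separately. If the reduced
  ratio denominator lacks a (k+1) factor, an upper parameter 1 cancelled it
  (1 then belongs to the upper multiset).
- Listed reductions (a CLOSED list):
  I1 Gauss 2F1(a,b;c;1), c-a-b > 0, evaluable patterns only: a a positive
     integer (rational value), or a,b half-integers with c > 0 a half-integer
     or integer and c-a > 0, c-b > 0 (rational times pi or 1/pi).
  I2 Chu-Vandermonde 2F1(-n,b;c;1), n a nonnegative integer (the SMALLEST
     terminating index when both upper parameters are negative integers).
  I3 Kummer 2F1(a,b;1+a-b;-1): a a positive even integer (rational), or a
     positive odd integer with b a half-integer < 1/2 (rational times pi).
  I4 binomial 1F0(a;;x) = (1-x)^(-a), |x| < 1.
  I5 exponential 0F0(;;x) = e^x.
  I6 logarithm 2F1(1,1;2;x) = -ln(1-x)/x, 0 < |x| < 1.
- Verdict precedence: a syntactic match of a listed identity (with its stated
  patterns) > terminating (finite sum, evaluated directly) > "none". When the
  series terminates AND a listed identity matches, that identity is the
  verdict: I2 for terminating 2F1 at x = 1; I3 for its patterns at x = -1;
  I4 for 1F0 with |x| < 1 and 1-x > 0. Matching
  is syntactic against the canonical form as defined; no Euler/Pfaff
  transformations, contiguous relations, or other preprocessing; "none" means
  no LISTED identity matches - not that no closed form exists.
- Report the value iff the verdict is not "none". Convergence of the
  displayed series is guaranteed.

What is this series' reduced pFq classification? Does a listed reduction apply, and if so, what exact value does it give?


Classification (C = 2/3): 2F1 with upper {-4/3, 3}, lower {16/3}, argument x = -1. Verdict: none - this 2F1 at x = -1 matches no listed pattern, and upper {-4/3, 3} holds no stopper.

Key step: t_0 = 2/3 here, and the expanded ratio factors over Q; prefactor 2/3, roots give parameters.
Term ratio: r(k) = (-1) * (k-4/3) (k+3) / [(k+16/3) (k+1)] - poly over poly, x = (-1) from leading terms; C = 2/3 at k = 0.


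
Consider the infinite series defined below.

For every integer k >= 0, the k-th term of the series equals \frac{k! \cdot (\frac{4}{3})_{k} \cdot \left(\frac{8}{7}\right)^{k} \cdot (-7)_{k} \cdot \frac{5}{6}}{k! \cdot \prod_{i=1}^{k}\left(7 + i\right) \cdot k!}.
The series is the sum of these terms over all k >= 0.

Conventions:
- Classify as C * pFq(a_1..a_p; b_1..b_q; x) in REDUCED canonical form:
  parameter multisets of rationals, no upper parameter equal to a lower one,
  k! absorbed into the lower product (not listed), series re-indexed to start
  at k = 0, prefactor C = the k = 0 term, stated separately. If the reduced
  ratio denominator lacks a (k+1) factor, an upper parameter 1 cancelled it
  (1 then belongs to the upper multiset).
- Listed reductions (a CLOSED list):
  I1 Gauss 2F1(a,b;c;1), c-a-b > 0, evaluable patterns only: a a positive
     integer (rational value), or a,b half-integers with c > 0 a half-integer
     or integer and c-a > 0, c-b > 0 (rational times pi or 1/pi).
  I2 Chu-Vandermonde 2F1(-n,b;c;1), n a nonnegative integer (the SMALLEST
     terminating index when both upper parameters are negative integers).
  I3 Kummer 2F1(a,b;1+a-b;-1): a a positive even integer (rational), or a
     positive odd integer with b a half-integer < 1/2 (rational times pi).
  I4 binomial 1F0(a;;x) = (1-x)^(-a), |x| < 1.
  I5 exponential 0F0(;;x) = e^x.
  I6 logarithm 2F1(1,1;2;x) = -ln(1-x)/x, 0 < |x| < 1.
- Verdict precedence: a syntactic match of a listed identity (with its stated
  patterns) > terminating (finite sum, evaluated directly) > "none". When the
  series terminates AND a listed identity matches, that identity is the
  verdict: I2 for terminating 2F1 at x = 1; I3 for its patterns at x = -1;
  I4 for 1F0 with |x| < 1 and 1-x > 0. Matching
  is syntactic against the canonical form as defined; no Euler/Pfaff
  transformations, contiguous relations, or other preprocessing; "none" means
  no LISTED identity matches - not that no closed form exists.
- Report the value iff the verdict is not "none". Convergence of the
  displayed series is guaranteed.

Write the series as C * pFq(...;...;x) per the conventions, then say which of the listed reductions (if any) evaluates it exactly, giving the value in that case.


Structural cue: x = \frac{8}{7} and the lower running product (prefactor 5/6) is a rising factorial.
Adjacent-term ratio: r(k) = \frac{8}{7} * (k-7) (k+\frac{4}{3}) / [(k+8) (k+1)] ; factor over Q: parameters, x = \frac{8}{7}, and C = \frac{5}{6}.

x = \frac{8}{7} here; the reduced form reads 2F1, upper {-7, \frac{4}{3}}, lower {8}, C = \frac{5}{6}. Verdict: terminating. (-7)_k vanishes past k = 7, leaving a 8-term sum, computed directly. Value: \frac{942573984845}{3209539780062}.


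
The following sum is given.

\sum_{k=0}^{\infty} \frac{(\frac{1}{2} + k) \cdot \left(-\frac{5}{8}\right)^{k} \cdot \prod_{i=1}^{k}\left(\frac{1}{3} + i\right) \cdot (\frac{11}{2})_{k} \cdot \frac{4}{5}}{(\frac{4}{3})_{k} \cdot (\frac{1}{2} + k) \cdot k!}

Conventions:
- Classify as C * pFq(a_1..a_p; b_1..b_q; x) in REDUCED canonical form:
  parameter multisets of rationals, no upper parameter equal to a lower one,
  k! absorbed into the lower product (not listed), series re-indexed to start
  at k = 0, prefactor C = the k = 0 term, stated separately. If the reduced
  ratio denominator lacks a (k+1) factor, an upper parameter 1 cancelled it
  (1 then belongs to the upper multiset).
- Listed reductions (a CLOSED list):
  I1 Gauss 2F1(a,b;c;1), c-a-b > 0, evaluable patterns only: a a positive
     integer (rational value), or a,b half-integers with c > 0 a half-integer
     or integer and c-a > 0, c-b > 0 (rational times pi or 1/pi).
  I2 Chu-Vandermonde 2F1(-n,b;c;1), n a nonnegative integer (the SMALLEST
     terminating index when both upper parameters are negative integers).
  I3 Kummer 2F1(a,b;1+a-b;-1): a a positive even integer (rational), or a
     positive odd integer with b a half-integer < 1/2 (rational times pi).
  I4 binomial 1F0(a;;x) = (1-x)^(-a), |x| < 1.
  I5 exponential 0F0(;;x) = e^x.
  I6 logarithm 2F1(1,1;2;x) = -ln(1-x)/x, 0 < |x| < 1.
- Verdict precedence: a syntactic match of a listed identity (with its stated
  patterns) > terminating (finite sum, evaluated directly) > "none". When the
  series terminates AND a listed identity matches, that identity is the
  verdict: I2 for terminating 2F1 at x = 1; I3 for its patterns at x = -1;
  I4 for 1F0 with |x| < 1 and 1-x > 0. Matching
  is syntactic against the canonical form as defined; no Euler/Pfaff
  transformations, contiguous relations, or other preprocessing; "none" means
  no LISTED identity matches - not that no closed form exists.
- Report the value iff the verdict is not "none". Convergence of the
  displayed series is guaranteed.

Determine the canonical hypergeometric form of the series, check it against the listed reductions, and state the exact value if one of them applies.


Prefactor \frac{4}{5}, argument -\frac{5}{8}: 1F0 with upper {\frac{11}{2}} over lower {-}. Verdict: the I4 binomial reduction matches (the 1F0 binomial series: exponent -11/2, x = -\frac{5}{8}). Exact value: \frac{4}{5} \cdot \left(\frac{13}{8}\right)^{-\frac{11}{2}}.

First insight: from the first term \frac{4}{5}: the parameter 4/3 appears in both the upper and lower lists and cancels (alongside the other common factor).
Adjacent-term ratio: r(k) = -\frac{5}{8} * (k+\frac{11}{2}) / [(k+1)] ; factor over Q: parameters, x = -\frac{5}{8}, and C = \frac{4}{5}.


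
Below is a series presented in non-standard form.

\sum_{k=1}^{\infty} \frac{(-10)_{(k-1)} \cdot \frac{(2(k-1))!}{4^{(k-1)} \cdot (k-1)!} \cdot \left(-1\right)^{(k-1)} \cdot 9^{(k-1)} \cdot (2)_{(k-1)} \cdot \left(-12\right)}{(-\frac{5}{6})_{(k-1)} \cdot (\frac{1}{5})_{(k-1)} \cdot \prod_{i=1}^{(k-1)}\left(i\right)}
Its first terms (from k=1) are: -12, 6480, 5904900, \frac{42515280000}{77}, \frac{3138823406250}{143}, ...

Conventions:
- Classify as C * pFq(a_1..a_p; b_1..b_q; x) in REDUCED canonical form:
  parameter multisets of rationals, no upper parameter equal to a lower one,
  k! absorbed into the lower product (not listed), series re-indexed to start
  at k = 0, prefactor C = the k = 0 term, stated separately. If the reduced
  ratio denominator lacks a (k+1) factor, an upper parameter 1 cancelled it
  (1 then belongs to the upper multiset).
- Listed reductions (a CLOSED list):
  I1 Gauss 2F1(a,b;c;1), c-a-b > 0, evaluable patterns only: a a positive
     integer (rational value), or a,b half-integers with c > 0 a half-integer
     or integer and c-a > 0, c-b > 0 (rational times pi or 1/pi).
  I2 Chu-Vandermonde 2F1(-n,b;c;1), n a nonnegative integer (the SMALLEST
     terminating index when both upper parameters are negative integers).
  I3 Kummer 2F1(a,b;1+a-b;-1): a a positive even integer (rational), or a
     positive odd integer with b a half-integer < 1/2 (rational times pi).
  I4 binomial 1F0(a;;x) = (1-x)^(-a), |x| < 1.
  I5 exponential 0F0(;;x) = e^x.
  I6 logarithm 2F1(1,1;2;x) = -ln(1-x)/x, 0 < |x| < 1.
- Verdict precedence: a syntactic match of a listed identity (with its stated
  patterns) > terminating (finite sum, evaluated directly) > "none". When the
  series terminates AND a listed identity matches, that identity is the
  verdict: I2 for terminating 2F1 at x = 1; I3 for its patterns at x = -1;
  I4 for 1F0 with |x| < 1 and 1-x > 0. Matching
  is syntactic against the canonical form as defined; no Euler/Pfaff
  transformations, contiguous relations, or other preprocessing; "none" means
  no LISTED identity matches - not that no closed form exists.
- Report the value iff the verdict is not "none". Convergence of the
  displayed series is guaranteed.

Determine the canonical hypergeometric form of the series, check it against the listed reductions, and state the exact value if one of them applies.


Canonical form: C = -12 times 3F2 with upper {-10, \frac{1}{2}, 2}, lower {-\frac{5}{6}, \frac{1}{5}}, x = -9. Verdict: terminating - the sum ends at index 10 because -10 is a negative integer; exact evaluation follows. Its exact value is \frac{143295887977441845546087677208}{67442336342381}.

Structural cue: t_0 being -12, the product of the first k integers (C = -12) is k!.
Ratio: r(k) = -9 * (k-10) (k+\frac{1}{2}) (k+2) / [(k-\frac{5}{6}) (k+\frac{1}{5}) (k+1)] ; factor over Q: parameters, x = -9, and C = -12.


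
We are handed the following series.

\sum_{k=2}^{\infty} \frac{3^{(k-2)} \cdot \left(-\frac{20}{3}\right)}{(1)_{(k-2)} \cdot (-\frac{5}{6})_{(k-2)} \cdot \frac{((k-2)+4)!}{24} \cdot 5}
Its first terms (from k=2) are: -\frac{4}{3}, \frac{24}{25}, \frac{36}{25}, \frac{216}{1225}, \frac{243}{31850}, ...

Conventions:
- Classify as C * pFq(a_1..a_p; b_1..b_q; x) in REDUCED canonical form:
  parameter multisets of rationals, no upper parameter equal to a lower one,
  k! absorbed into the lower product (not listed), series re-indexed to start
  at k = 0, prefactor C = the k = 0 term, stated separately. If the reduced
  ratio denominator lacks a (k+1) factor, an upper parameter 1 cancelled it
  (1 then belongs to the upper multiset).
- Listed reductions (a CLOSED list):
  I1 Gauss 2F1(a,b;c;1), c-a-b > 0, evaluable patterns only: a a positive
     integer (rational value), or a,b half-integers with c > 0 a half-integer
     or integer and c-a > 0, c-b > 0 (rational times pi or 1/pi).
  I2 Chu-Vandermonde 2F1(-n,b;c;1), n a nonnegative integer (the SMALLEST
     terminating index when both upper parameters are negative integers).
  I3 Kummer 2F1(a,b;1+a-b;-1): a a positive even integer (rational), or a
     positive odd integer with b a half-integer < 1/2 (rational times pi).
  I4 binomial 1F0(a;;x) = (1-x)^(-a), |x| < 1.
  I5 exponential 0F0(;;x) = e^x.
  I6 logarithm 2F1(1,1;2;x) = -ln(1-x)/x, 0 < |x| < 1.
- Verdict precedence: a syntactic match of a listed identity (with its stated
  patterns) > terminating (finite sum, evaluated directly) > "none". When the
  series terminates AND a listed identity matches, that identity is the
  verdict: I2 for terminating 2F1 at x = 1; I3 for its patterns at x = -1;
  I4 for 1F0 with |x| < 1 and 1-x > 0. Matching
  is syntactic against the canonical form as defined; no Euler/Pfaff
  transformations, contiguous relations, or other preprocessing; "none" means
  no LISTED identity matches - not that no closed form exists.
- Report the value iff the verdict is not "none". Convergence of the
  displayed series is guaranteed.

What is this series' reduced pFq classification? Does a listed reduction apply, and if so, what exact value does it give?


With C = -\frac{4}{3}: the canonical form is 0F2(-; -\frac{5}{6}, 5; 3). Verdict: none. No listed pattern accepts 0F2(-; -\frac{5}{6}, 5; 3).

Structural cue: with t_0 = -\frac{4}{3}, the denominator's factorial ratio (C = -4/3) is a lower Pochhammer.
Consecutive-term ratio: r(k) = 3 * 1 / [(k-\frac{5}{6}) (k+5) (k+1)] - rational; roots negated = parameters, x = 3, C = -\frac{4}{3}.


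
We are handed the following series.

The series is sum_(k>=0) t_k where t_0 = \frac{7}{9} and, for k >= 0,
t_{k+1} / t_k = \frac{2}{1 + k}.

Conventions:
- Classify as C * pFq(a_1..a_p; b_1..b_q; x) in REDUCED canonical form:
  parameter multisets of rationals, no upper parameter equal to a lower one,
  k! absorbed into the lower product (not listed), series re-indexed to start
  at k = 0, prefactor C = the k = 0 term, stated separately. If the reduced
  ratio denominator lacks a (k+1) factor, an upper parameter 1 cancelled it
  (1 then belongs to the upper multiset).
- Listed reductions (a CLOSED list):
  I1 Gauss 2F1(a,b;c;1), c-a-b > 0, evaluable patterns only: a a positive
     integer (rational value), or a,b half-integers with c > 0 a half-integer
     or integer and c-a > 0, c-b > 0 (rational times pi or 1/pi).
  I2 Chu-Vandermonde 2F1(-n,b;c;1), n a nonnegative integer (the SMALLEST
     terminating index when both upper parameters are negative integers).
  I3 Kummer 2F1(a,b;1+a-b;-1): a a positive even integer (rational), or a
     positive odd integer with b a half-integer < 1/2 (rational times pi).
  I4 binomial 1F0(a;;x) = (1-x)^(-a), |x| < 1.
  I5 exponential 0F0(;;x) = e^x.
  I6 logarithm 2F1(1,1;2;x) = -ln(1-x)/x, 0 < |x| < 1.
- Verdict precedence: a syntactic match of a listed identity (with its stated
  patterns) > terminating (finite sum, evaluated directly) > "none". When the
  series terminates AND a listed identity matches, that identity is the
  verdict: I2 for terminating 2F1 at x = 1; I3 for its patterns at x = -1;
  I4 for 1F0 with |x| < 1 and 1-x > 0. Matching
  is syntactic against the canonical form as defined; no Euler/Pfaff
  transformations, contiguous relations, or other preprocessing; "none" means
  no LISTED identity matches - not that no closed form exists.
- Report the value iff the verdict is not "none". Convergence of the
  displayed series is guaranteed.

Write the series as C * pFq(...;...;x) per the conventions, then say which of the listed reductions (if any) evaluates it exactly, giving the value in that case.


First insight: x = 2 and the expanded ratio factors over Q; C = 7/9, roots give parameters.
Step ratio: r(k) = 2 * 1 / [(k+1)] - rational in k. x = 2; t_0 = \frac{7}{9}; negate the roots.

x = 2 here; the reduced form reads 0F0, upper {-}, lower {-}, C = \frac{7}{9}. Verdict: the exponential series (I5) applies (the 0F0 exponential series at x = 2). Exact value: \frac{7}{9} \cdot e^{2}.


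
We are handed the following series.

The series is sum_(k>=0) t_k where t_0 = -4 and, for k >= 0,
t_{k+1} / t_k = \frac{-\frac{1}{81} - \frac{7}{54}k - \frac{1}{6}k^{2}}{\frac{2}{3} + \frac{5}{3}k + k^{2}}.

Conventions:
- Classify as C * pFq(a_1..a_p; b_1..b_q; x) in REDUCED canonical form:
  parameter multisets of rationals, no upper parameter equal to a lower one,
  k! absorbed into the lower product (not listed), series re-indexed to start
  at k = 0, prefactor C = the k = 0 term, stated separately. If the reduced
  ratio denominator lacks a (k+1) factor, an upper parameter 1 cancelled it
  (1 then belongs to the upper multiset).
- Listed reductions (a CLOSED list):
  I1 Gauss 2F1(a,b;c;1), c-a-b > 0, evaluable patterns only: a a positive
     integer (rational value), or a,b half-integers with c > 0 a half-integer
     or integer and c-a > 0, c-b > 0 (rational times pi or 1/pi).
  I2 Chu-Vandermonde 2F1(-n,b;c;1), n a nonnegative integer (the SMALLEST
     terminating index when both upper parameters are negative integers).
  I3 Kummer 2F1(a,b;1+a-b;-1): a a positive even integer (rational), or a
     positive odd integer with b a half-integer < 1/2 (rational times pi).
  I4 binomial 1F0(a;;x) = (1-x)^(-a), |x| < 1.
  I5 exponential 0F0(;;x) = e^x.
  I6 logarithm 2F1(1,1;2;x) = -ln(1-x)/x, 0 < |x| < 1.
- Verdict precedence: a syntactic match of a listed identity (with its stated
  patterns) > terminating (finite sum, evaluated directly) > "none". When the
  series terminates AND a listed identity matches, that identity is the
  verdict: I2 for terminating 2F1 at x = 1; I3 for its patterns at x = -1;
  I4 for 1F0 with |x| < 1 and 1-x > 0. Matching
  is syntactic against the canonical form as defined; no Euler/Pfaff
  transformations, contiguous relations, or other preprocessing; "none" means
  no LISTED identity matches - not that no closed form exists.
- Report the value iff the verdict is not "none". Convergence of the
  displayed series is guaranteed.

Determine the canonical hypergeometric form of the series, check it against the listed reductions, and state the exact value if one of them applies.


This is -4 * 1F0(\frac{1}{9}; -; -\frac{1}{6}) in reduced canonical form. Verdict: the binomial series (I4) applies (the 1F0 binomial series: exponent -1/9, x = -\frac{1}{6}). Exact value: \left(-4\right) \cdot \left(\frac{7}{6}\right)^{-\frac{1}{9}}.

Key step: t_0 being -4, cancel k + 2/3 from the displayed ratio first; then prefactor -4.
Ratio: r(k) = -\frac{1}{6} * (k+\frac{1}{9}) / [(k+1)] - rational in k. x = -\frac{1}{6}; t_0 = -4; negate the roots.


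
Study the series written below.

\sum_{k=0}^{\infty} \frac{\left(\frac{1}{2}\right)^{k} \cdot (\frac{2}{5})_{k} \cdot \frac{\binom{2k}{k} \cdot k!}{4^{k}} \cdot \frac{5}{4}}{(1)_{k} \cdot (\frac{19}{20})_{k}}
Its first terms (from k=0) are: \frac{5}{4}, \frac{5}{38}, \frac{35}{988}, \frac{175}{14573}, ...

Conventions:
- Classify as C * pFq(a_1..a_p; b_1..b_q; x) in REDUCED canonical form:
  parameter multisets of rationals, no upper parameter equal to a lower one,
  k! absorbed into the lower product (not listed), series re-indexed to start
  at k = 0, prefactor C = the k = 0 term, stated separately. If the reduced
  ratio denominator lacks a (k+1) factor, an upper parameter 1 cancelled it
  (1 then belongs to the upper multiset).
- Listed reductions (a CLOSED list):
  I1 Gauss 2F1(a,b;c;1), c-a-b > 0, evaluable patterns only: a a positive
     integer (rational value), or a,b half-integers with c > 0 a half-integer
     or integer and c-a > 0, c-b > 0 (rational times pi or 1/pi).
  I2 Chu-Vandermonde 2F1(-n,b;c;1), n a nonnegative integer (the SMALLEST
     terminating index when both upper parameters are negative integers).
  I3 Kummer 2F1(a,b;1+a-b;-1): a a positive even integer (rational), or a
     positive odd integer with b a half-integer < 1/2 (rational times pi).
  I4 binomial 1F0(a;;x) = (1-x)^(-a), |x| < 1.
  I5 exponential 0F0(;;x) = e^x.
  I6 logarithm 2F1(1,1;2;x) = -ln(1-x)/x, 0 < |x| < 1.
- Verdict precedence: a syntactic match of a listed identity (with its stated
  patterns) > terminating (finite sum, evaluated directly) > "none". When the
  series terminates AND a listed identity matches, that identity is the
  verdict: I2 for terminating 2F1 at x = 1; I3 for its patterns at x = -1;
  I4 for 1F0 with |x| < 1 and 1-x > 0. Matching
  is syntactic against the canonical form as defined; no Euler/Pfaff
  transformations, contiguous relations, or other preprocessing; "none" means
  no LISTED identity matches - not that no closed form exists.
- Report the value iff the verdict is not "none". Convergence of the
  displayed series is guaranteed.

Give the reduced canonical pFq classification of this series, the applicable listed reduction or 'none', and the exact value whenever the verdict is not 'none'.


At argument \frac{1}{2}: a 2F1 with upper {\frac{2}{5}, \frac{1}{2}}, lower {\frac{19}{20}}, scaled by C = \frac{5}{4}. Verdict: none. A 2F1 with upper {\frac{2}{5}, \frac{1}{2}} fits none of I1-I6 at x = \frac{1}{2}; the sum runs forever.

Structural cue: from the first term \frac{5}{4}: (1)_k (C = 5/4, x = 1/2) is k! itself.
Adjacent-term ratio: r(k) = \frac{1}{2} * (k+\frac{2}{5}) (k+\frac{1}{2}) / [(k+\frac{19}{20}) (k+1)] - rational; roots negated = parameters, x = \frac{1}{2}, C = \frac{5}{4}.
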